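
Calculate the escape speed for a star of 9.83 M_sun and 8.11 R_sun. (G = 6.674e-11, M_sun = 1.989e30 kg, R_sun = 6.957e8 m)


M = 9.83 * 1.989e30 kg = 1.955187e+31 kg; R = 8.11 * 6.957e8 m = 5.642127e+09 m. v_esc = sqrt(2GM/R) = sqrt(2 * 6.674e-11 * 1.955187e+31 / 5.642127e+09) = 680112.5998

680112.5998 m/s


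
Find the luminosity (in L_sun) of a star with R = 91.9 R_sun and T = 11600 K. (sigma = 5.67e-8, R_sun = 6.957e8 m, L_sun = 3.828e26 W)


R = 91.9 * 6.957e8 m = 6.393483e+10 m. L = 4*pi*R^2*sigma*T^4 = 4*pi*(6.393483e+10)^2 * 5.67e-8 * 11600^4 = 5.273511644e+31 W. L/L_sun = 5.273511644e+31 / 3.828e26 = 137761.5372

137761.5372 L_sun


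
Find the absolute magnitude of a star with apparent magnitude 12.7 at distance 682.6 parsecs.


M = m - 5*log10(d) + 5 = 12.7 - 5*log10(682.6) + 5 = 3.5292

3.5292


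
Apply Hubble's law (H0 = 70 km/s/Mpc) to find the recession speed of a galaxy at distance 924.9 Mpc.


v = H0 * d = 70 * 924.9 = 64743.0

64743.0 km/s


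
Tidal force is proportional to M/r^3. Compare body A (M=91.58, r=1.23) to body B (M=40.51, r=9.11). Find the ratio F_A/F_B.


Ratio = (M1/r1^3) / (M2/r2^3) = (91.58/1.23^3) / (40.51/9.11^3) = 918.498

918.498


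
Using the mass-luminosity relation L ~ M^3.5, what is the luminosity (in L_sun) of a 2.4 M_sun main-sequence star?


L/L_sun = (M/M_sun)^3.5 = 2.4^3.5 = 21.416

21.416 L_sun


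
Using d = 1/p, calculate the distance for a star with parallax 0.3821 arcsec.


d = 1/p = 1/0.3821 = 2.6171

2.6171 pc


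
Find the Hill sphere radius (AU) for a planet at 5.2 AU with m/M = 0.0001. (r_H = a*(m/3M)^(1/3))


r_H = a * (m/3M)^(1/3) = 5.2 * (0.0001/3)^(1/3) = 0.1674

0.1674 AU


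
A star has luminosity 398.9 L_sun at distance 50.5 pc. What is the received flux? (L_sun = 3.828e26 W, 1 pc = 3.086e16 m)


F = L / (4*pi*d^2) = 1.527e+29 / (4*pi*(1.558e+18)^2) = 5.003e-09

5.003e-09 W/m^2


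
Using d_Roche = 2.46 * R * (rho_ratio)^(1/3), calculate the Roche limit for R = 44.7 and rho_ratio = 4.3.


d_Roche = 2.46 * 44.7 * 4.3^(1/3) = 178.8129

178.8129


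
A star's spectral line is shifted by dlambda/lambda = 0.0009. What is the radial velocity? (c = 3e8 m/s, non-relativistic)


v = (dlambda/lambda) * c = 0.0009 * 3e8 = 270000.0

270000.0 m/s


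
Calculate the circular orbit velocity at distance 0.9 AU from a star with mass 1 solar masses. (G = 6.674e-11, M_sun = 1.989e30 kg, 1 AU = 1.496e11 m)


v = sqrt(GM/r) = sqrt(6.674e-11 * 1.989e+30 / 1.346e+11) = 31399.5512

31399.5512 m/s


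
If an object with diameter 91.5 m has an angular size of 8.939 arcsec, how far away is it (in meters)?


D = size / theta_rad, theta_rad = 8.939 * pi/(180*3600) = 4.334e-05, D = 2.111e+06

2.111e+06 m


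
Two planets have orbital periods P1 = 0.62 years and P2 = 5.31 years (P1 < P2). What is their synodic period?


1/P_syn = |1/P1 - 1/P2| = |1/0.62 - 1/5.31| => P_syn = 0.702

0.702 years


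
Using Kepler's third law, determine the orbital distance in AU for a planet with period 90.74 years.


a = P^(2/3) = 90.74^(2/3) = 20.1929

20.1929 AU


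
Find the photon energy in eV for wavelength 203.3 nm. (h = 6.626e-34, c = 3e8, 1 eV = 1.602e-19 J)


E = hc/lambda = 6.626e-34 * 3e8 / 2.033e-07 = 9.778e-19 J = 6.1034 eV

6.1034 eV


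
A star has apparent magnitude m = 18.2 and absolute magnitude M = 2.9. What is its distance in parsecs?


d = 10^((m - M + 5)/5) = 10^((18.2 - 2.9 + 5)/5) = 11481.5362

11481.5362 pc


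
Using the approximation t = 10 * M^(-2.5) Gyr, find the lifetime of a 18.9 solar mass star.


t = 10 * M^(-2.5) = 10 * 18.9^(-2.5) = 0.0064

0.0064 Gyr


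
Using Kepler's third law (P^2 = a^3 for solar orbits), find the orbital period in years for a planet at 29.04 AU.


P = a^(3/2) = 29.04^1.5 = 156.493

156.493 years


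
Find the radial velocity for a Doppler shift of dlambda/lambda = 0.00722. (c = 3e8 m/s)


v = (dlambda/lambda) * c = 0.00722 * 3e8 = 2.166e+06

2.166e+06 m/s


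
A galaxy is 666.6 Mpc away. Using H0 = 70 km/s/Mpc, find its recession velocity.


v = H0 * d = 70 * 666.6 = 46662.0

46662.0 km/s


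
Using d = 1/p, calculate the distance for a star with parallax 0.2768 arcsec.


d = 1/p = 1/0.2768 = 3.6127

3.6127 pc


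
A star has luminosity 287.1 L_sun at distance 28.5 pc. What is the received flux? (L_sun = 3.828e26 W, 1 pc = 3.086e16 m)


F = L / (4*pi*d^2) = 1.099e+29 / (4*pi*(8.795e+17)^2) = 1.131e-08

1.131e-08 W/m^2


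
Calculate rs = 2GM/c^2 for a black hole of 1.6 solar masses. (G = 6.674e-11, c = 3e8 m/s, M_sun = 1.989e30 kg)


M = 1.6 * 1.989e30 kg = 3.1824e+30 kg. rs = 2GM/c^2 = 2 * 6.674e-11 * 3.1824e+30 / (3e8)^2 = 4719.8528

4719.8528 m


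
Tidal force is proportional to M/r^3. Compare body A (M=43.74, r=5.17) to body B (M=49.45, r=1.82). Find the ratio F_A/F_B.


Ratio = (M1/r1^3) / (M2/r2^3) = (43.74/5.17^3) / (49.45/1.82^3) = 0.0386

0.0386


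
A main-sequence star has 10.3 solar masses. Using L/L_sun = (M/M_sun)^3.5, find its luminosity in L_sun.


L/L_sun = (M/M_sun)^3.5 = 10.3^3.5 = 3506.9558

3506.9558 L_sun


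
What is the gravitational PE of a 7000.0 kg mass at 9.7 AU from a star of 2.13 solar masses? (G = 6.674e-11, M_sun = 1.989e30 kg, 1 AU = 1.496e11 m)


M = 2.13 * 1.989e30 kg = 4.23657e+30 kg; r = 9.7 AU * 1.496e11 m/AU = 1.45112e+12 m. U = -GM*m/r = -(6.674e-11 * 4.23657e+30 * 7000.0) / 1.45112e+12 = -1.364e+12

-1.364e+12 J


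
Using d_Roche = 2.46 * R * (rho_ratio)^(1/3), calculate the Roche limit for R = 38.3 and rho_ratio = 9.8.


d_Roche = 2.46 * 38.3 * 9.8^(1/3) = 201.6242

201.6242


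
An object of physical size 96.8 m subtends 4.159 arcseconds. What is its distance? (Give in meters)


D = size / theta_rad, theta_rad = 4.159 * pi/(180*3600) = 2.016e-05, D = 4.801e+06

4.801e+06 m


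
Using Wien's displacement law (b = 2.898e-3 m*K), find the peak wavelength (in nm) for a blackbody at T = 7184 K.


lam_max = b / T = 2.898e-3 / 7184 = 4.034e-07 m = 403.3964 nm

403.3964 nm


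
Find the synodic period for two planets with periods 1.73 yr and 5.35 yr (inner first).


1/P_syn = |1/P1 - 1/P2| = |1/1.73 - 1/5.35| => P_syn = 2.5568

2.5568 years


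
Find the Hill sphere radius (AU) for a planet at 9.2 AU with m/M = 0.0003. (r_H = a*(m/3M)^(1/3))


r_H = a * (m/3M)^(1/3) = 9.2 * (0.0003/3)^(1/3) = 0.427

0.427 AU


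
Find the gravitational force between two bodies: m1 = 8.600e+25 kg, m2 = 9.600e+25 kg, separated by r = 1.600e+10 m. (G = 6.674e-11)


F = G*m1*m2/r^2 = 6.674e-11 * 8.600e+25 * 9.600e+25 / (1.600e+10)^2 = 6.674e-11 * 8.256e+51 / 2.560e+20 = 2.152e+21

2.152e+21 N


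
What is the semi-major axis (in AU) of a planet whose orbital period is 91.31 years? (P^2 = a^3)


a = P^(2/3) = 91.31^(2/3) = 20.2774

20.2774 AU


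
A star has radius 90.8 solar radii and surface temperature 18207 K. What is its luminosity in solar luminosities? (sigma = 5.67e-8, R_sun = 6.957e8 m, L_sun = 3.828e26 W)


R = 90.8 * 6.957e8 m = 6.316956e+10 m. L = 4*pi*R^2*sigma*T^4 = 4*pi*(6.316956e+10)^2 * 5.67e-8 * 18207^4 = 3.124368104e+32 W. L/L_sun = 3.124368104e+32 / 3.828e26 = 816188.1149

816188.1149 L_sun


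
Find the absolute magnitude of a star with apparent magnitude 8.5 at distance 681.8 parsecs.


M = m - 5*log10(d) + 5 = 8.5 - 5*log10(681.8) + 5 = -0.6683

-0.6683


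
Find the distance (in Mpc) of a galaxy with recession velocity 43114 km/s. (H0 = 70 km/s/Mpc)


d = v / H0 = 43114 / 70 = 615.9143

615.9143 Mpc


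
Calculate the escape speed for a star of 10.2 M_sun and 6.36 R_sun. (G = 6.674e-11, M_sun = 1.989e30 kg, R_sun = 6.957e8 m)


M = 10.2 * 1.989e30 kg = 2.02878e+31 kg; R = 6.36 * 6.957e8 m = 4.424652e+09 m. v_esc = sqrt(2GM/R) = sqrt(2 * 6.674e-11 * 2.02878e+31 / 4.424652e+09) = 782322.853

782322.853 m/s


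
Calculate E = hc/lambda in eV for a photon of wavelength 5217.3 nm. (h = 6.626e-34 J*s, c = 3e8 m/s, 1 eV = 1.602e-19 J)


E = hc/lambda = 6.626e-34 * 3e8 / 5.217e-06 = 3.810e-20 J = 0.2378 eV

0.2378 eV


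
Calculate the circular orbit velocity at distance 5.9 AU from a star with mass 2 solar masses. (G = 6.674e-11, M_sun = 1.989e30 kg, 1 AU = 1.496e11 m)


v = sqrt(GM/r) = sqrt(6.674e-11 * 3.978e+30 / 8.826e+11) = 17343.3779

17343.3779 m/s


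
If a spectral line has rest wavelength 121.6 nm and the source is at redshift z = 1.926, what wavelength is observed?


lam_obs = lam_emit * (1 + z) = 121.6 * (1 + 1.926) = 355.8016

355.8016 nm


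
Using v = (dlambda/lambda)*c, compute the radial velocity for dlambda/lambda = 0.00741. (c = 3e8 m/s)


v = (dlambda/lambda) * c = 0.00741 * 3e8 = 2.223e+06

2.223e+06 m/s


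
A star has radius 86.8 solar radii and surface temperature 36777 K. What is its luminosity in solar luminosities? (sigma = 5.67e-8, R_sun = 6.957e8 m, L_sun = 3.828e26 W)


R = 86.8 * 6.957e8 m = 6.038676e+10 m. L = 4*pi*R^2*sigma*T^4 = 4*pi*(6.038676e+10)^2 * 5.67e-8 * 36777^4 = 4.753150646e+33 W. L/L_sun = 4.753150646e+33 / 3.828e26 = 1.242e+07

1.242e+07 L_sun


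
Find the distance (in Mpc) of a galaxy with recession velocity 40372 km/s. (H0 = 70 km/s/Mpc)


d = v / H0 = 40372 / 70 = 576.7429

576.7429 Mpc


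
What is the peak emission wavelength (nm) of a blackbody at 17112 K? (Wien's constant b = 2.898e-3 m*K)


lam_max = b / T = 2.898e-3 / 17112 = 1.694e-07 m = 169.3548 nm

169.3548 nm


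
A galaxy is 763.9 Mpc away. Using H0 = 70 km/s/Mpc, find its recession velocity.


v = H0 * d = 70 * 763.9 = 53473.0

53473.0 km/s


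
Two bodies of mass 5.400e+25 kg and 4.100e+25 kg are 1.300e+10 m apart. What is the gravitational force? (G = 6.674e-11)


F = G*m1*m2/r^2 = 6.674e-11 * 5.400e+25 * 4.100e+25 / (1.300e+10)^2 = 6.674e-11 * 2.214e+51 / 1.690e+20 = 8.743e+20

8.743e+20 N


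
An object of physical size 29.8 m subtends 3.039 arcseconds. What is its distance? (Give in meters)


D = size / theta_rad, theta_rad = 3.039 * pi/(180*3600) = 1.473e-05, D = 2.023e+06

2.023e+06 m


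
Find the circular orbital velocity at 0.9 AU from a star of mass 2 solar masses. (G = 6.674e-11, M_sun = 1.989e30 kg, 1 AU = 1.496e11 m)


v = sqrt(GM/r) = sqrt(6.674e-11 * 3.978e+30 / 1.346e+11) = 44405.6712

44405.6712 m/s


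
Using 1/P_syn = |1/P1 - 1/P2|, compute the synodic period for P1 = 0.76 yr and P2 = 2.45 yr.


1/P_syn = |1/P1 - 1/P2| = |1/0.76 - 1/2.45| => P_syn = 1.1018

1.1018 years


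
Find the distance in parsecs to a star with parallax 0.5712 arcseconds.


d = 1/p = 1/0.5712 = 1.7507

1.7507 pc


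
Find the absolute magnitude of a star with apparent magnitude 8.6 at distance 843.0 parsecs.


M = m - 5*log10(d) + 5 = 8.6 - 5*log10(843.0) + 5 = -1.0291

-1.0291


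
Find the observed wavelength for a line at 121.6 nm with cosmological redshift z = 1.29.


lam_obs = lam_emit * (1 + z) = 121.6 * (1 + 1.29) = 278.464

278.464 nm


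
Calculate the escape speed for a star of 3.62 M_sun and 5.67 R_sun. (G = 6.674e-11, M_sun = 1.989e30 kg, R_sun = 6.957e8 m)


M = 3.62 * 1.989e30 kg = 7.20018e+30 kg; R = 5.67 * 6.957e8 m = 3.944619e+09 m. v_esc = sqrt(2GM/R) = sqrt(2 * 6.674e-11 * 7.20018e+30 / 3.944619e+09) = 493602.3796

493602.3796 m/s


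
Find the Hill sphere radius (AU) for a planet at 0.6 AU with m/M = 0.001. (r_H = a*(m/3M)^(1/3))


r_H = a * (m/3M)^(1/3) = 0.6 * (0.001/3)^(1/3) = 0.0416

0.0416 AU


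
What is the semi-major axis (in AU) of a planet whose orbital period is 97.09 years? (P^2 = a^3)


a = P^(2/3) = 97.09^(2/3) = 21.1243

21.1243 AU


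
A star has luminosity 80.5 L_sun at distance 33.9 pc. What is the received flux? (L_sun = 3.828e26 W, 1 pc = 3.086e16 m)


F = L / (4*pi*d^2) = 3.082e+28 / (4*pi*(1.046e+18)^2) = 2.241e-09

2.241e-09 W/m^2


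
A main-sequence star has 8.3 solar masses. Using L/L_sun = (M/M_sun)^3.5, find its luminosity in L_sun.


L/L_sun = (M/M_sun)^3.5 = 8.3^3.5 = 1647.3024

1647.3024 L_sun


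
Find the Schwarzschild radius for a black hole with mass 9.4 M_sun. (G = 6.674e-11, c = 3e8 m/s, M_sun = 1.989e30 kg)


M = 9.4 * 1.989e30 kg = 1.86966e+31 kg. rs = 2GM/c^2 = 2 * 6.674e-11 * 1.86966e+31 / (3e8)^2 = 27729.1352

27729.1352 m


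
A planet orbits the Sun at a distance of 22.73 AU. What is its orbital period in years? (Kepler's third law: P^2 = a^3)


P = a^(3/2) = 22.73^1.5 = 108.3675

108.3675 years


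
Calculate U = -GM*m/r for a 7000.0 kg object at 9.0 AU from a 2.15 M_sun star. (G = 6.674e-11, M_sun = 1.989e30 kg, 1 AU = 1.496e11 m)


M = 2.15 * 1.989e30 kg = 4.27635e+30 kg; r = 9.0 AU * 1.496e11 m/AU = 1.3464e+12 m. U = -GM*m/r = -(6.674e-11 * 4.27635e+30 * 7000.0) / 1.3464e+12 = -1.484e+12

-1.484e+12 J


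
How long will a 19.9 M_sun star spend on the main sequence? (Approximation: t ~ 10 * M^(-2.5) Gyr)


t = 10 * M^(-2.5) = 10 * 19.9^(-2.5) = 0.0057

0.0057 Gyr


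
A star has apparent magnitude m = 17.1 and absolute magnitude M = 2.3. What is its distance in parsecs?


d = 10^((m - M + 5)/5) = 10^((17.1 - 2.3 + 5)/5) = 9120.1084

9120.1084 pc


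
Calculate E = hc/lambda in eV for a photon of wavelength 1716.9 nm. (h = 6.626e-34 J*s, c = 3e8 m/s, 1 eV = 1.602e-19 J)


E = hc/lambda = 6.626e-34 * 3e8 / 1.717e-06 = 1.158e-19 J = 0.7227 eV

0.7227 eV


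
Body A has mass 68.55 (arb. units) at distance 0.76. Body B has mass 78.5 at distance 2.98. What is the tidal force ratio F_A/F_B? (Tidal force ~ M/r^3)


Ratio = (M1/r1^3) / (M2/r2^3) = (68.55/0.76^3) / (78.5/2.98^3) = 52.6436

52.6436


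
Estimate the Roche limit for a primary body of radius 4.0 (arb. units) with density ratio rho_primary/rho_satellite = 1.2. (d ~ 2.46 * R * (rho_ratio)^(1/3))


d_Roche = 2.46 * 4.0 * 1.2^(1/3) = 10.4566

10.4566


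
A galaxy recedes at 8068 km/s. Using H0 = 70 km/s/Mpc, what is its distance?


d = v / H0 = 8068 / 70 = 115.2571

115.2571 Mpc


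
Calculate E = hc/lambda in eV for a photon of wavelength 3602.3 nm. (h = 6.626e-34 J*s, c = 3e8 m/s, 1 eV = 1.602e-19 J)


E = hc/lambda = 6.626e-34 * 3e8 / 3.602e-06 = 5.518e-20 J = 0.3445 eV

0.3445 eV


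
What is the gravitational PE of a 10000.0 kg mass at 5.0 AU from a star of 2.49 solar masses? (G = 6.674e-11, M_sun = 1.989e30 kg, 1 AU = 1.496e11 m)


M = 2.49 * 1.989e30 kg = 4.95261e+30 kg; r = 5.0 AU * 1.496e11 m/AU = 7.48e+11 m. U = -GM*m/r = -(6.674e-11 * 4.95261e+30 * 10000.0) / 7.48e+11 = -4.419e+12

-4.419e+12 J


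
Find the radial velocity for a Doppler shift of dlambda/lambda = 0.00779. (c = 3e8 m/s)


v = (dlambda/lambda) * c = 0.00779 * 3e8 = 2.337e+06

2.337e+06 m/s


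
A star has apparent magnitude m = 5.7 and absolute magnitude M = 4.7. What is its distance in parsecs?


d = 10^((m - M + 5)/5) = 10^((5.7 - 4.7 + 5)/5) = 15.8489

15.8489 pc


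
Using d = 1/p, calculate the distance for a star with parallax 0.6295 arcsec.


d = 1/p = 1/0.6295 = 1.5886

1.5886 pc


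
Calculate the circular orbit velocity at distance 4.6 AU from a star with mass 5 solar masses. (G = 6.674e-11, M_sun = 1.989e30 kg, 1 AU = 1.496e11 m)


v = sqrt(GM/r) = sqrt(6.674e-11 * 9.945e+30 / 6.882e+11) = 31056.3764

31056.3764 m/s


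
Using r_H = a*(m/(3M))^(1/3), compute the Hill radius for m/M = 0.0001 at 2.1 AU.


r_H = a * (m/3M)^(1/3) = 2.1 * (0.0001/3)^(1/3) = 0.0676

0.0676 AU


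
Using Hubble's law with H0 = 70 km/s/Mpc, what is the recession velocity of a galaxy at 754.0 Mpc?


v = H0 * d = 70 * 754.0 = 52780.0

52780.0 km/s


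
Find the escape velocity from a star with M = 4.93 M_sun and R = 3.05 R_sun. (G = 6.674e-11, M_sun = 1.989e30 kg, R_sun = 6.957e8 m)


M = 4.93 * 1.989e30 kg = 9.80577e+30 kg; R = 3.05 * 6.957e8 m = 2.121885e+09 m. v_esc = sqrt(2GM/R) = sqrt(2 * 6.674e-11 * 9.80577e+30 / 2.121885e+09) = 785394.8132

785394.8132 m/s


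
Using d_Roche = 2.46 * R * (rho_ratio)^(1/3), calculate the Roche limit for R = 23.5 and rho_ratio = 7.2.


d_Roche = 2.46 * 23.5 * 7.2^(1/3) = 111.6299

111.6299


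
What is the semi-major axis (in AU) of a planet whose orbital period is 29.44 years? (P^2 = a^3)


a = P^(2/3) = 29.44^(2/3) = 9.5344

9.5344 AU


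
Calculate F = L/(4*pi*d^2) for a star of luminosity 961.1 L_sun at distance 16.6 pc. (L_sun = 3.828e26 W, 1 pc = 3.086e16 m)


F = L / (4*pi*d^2) = 3.679e+29 / (4*pi*(5.123e+17)^2) = 1.116e-07

1.116e-07 W/m^2


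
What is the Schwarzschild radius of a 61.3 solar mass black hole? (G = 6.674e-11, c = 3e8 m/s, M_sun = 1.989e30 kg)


M = 61.3 * 1.989e30 kg = 1.219257e+32 kg. rs = 2GM/c^2 = 2 * 6.674e-11 * 1.219257e+32 / (3e8)^2 = 180829.3604

180829.3604 m


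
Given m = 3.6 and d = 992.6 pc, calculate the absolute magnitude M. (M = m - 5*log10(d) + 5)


M = m - 5*log10(d) + 5 = 3.6 - 5*log10(992.6) + 5 = -6.3839

-6.3839


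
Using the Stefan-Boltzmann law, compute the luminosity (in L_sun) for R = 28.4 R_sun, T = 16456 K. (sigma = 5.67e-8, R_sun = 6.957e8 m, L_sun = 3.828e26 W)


R = 28.4 * 6.957e8 m = 1.975788e+10 m. L = 4*pi*R^2*sigma*T^4 = 4*pi*(1.975788e+10)^2 * 5.67e-8 * 16456^4 = 2.039720799e+31 W. L/L_sun = 2.039720799e+31 / 3.828e26 = 53284.2424

53284.2424 L_sun


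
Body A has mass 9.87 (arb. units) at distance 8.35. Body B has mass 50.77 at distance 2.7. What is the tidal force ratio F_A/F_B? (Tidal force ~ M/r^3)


Ratio = (M1/r1^3) / (M2/r2^3) = (9.87/8.35^3) / (50.77/2.7^3) = 0.0066

0.0066


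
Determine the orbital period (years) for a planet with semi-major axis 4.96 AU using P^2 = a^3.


P = a^(3/2) = 4.96^1.5 = 11.0464

11.0464 years


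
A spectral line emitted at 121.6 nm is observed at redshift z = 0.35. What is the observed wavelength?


lam_obs = lam_emit * (1 + z) = 121.6 * (1 + 0.35) = 164.16

164.16 nm


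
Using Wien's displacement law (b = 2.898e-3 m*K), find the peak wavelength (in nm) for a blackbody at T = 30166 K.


lam_max = b / T = 2.898e-3 / 30166 = 9.607e-08 m = 96.0684 nm

96.0684 nm


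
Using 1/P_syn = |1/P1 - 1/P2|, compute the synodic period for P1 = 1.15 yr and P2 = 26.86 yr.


1/P_syn = |1/P1 - 1/P2| = |1/1.15 - 1/26.86| => P_syn = 1.2014

1.2014 years


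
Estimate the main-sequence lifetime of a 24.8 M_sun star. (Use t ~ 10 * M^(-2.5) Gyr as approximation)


t = 10 * M^(-2.5) = 10 * 24.8^(-2.5) = 0.0033

0.0033 Gyr


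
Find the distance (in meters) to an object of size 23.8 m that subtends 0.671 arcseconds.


D = size / theta_rad, theta_rad = 0.671 * pi/(180*3600) = 3.253e-06, D = 7.316e+06

7.316e+06 m


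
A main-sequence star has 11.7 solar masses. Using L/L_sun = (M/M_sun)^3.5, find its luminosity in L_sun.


L/L_sun = (M/M_sun)^3.5 = 11.7^3.5 = 5478.3593

5478.3593 L_sun


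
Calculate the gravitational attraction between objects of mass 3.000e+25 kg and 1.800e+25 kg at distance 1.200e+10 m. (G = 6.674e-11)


F = G*m1*m2/r^2 = 6.674e-11 * 3.000e+25 * 1.800e+25 / (1.200e+10)^2 = 6.674e-11 * 5.400e+50 / 1.440e+20 = 2.503e+20

2.503e+20 N


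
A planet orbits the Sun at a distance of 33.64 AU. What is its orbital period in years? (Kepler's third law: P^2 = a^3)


P = a^(3/2) = 33.64^1.5 = 195.112

195.112 years


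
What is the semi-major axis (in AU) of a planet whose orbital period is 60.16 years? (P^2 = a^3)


a = P^(2/3) = 60.16^(2/3) = 15.3534

15.3534 AU


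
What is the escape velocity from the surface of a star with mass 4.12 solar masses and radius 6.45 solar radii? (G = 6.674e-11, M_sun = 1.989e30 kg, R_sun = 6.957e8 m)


M = 4.12 * 1.989e30 kg = 8.19468e+30 kg; R = 6.45 * 6.957e8 m = 4.487265e+09 m. v_esc = sqrt(2GM/R) = sqrt(2 * 6.674e-11 * 8.19468e+30 / 4.487265e+09) = 493722.864

493722.864 m/s


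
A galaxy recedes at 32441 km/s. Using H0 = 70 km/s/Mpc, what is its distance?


d = v / H0 = 32441 / 70 = 463.4429

463.4429 Mpc


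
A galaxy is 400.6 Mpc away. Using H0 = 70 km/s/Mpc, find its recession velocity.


v = H0 * d = 70 * 400.6 = 28042.0

28042.0 km/s


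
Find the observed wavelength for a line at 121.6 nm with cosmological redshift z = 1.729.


lam_obs = lam_emit * (1 + z) = 121.6 * (1 + 1.729) = 331.8464

331.8464 nm


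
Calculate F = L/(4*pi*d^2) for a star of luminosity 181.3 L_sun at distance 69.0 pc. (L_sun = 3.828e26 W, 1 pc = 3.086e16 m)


F = L / (4*pi*d^2) = 6.940e+28 / (4*pi*(2.129e+18)^2) = 1.218e-09

1.218e-09 W/m^2


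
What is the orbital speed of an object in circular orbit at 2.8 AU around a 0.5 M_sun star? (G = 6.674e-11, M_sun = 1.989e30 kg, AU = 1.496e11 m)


v = sqrt(GM/r) = sqrt(6.674e-11 * 9.945e+29 / 4.189e+11) = 12587.8246

12587.8246 m/s


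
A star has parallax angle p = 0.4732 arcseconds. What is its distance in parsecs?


d = 1/p = 1/0.4732 = 2.1133

2.1133 pc


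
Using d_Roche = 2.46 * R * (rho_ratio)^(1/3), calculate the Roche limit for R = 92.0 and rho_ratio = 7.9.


d_Roche = 2.46 * 92.0 * 7.9^(1/3) = 450.7461

450.7461


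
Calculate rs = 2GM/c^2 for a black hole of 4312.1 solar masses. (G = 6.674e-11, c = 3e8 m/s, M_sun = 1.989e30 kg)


M = 4312.1 * 1.989e30 kg = 8.5767669e+33 kg. rs = 2GM/c^2 = 2 * 6.674e-11 * 8.5767669e+33 / (3e8)^2 = 1.272e+07

1.272e+07 m


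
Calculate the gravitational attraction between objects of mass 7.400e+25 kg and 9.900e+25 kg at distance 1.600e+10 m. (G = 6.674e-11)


F = G*m1*m2/r^2 = 6.674e-11 * 7.400e+25 * 9.900e+25 / (1.600e+10)^2 = 6.674e-11 * 7.326e+51 / 2.560e+20 = 1.910e+21

1.910e+21 N


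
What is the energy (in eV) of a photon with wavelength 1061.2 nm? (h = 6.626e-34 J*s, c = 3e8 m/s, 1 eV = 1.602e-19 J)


E = hc/lambda = 6.626e-34 * 3e8 / 1.061e-06 = 1.873e-19 J = 1.1693 eV

1.1693 eV


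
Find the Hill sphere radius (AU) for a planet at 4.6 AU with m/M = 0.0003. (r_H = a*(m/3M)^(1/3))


r_H = a * (m/3M)^(1/3) = 4.6 * (0.0003/3)^(1/3) = 0.2135

0.2135 AU


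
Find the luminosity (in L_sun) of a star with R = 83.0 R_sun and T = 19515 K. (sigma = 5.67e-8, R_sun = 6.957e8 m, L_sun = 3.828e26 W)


R = 83.0 * 6.957e8 m = 5.77431e+10 m. L = 4*pi*R^2*sigma*T^4 = 4*pi*(5.77431e+10)^2 * 5.67e-8 * 19515^4 = 3.445619661e+32 W. L/L_sun = 3.445619661e+32 / 3.828e26 = 900109.6292

900109.6292 L_sun


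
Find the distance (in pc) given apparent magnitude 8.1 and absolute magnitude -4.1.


d = 10^((m - M + 5)/5) = 10^((8.1 - -4.1 + 5)/5) = 2754.2287

2754.2287 pc


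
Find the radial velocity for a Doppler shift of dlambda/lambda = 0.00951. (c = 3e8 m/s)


v = (dlambda/lambda) * c = 0.00951 * 3e8 = 2.853e+06

2.853e+06 m/s


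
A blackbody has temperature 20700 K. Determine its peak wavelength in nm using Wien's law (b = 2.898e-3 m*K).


lam_max = b / T = 2.898e-3 / 20700 = 1.400e-07 m = 140.0 nm

140.0 nm


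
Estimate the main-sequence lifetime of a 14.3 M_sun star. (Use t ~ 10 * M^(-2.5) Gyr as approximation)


t = 10 * M^(-2.5) = 10 * 14.3^(-2.5) = 0.0129

0.0129 Gyr


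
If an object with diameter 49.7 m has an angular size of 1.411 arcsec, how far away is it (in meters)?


D = size / theta_rad, theta_rad = 1.411 * pi/(180*3600) = 6.841e-06, D = 7.265e+06

7.265e+06 m


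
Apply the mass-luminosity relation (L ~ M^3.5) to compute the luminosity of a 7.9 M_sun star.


L/L_sun = (M/M_sun)^3.5 = 7.9^3.5 = 1385.7817

1385.7817 L_sun


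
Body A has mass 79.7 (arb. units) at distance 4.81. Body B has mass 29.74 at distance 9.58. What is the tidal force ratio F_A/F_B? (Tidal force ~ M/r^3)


Ratio = (M1/r1^3) / (M2/r2^3) = (79.7/4.81^3) / (29.74/9.58^3) = 21.1728

21.1728


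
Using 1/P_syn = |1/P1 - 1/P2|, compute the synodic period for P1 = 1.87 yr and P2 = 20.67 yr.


1/P_syn = |1/P1 - 1/P2| = |1/1.87 - 1/20.67| => P_syn = 2.056

2.056 years


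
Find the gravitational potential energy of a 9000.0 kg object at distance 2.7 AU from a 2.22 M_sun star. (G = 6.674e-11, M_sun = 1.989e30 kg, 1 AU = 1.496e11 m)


M = 2.22 * 1.989e30 kg = 4.41558e+30 kg; r = 2.7 AU * 1.496e11 m/AU = 4.0392e+11 m. U = -GM*m/r = -(6.674e-11 * 4.41558e+30 * 9000.0) / 4.0392e+11 = -6.566e+12

-6.566e+12 J


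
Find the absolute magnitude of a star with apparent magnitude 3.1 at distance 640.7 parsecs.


M = m - 5*log10(d) + 5 = 3.1 - 5*log10(640.7) + 5 = -5.9333

-5.9333


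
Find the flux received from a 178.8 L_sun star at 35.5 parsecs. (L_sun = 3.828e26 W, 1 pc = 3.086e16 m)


F = L / (4*pi*d^2) = 6.844e+28 / (4*pi*(1.096e+18)^2) = 4.538e-09

4.538e-09 W/m^2


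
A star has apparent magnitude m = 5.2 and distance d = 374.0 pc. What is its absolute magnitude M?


M = m - 5*log10(d) + 5 = 5.2 - 5*log10(374.0) + 5 = -2.6644

-2.6644


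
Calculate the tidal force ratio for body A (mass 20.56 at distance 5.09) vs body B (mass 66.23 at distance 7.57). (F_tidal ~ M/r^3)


Ratio = (M1/r1^3) / (M2/r2^3) = (20.56/5.09^3) / (66.23/7.57^3) = 1.0212

1.0212


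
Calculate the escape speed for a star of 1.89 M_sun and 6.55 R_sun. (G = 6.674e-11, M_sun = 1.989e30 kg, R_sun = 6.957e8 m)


M = 1.89 * 1.989e30 kg = 3.75921e+30 kg; R = 6.55 * 6.957e8 m = 4.556835e+09 m. v_esc = sqrt(2GM/R) = sqrt(2 * 6.674e-11 * 3.75921e+30 / 4.556835e+09) = 331836.9484

331836.9484 m/s


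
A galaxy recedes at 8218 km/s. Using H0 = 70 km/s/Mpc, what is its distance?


d = v / H0 = 8218 / 70 = 117.4

117.4 Mpc


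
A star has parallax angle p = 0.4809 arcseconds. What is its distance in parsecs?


d = 1/p = 1/0.4809 = 2.0794

2.0794 pc


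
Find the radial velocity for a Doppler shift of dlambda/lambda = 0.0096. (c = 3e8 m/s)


v = (dlambda/lambda) * c = 0.0096 * 3e8 = 2.880e+06

2.880e+06 m/s


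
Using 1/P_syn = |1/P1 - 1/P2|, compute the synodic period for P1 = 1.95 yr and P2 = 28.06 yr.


1/P_syn = |1/P1 - 1/P2| = |1/1.95 - 1/28.06| => P_syn = 2.0956

2.0956 years


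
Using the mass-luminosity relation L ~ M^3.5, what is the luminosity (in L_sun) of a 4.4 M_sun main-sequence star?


L/L_sun = (M/M_sun)^3.5 = 4.4^3.5 = 178.6835

178.6835 L_sun


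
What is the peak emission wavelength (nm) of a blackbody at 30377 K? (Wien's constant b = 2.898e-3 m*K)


lam_max = b / T = 2.898e-3 / 30377 = 9.540e-08 m = 95.4011 nm

95.4011 nm


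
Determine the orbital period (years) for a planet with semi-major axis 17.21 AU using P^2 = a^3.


P = a^(3/2) = 17.21^1.5 = 71.3956

71.3956 years


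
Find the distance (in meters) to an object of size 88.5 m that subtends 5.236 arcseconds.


D = size / theta_rad, theta_rad = 5.236 * pi/(180*3600) = 2.538e-05, D = 3.486e+06

3.486e+06 m


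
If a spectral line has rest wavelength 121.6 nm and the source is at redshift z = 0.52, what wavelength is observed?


lam_obs = lam_emit * (1 + z) = 121.6 * (1 + 0.52) = 184.832

184.832 nm


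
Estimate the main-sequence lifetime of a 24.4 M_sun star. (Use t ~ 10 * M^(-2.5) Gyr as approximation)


t = 10 * M^(-2.5) = 10 * 24.4^(-2.5) = 0.0034

0.0034 Gyr


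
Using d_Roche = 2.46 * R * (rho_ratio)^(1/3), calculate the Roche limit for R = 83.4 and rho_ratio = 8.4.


d_Roche = 2.46 * 83.4 * 8.4^(1/3) = 417.0559

417.0559


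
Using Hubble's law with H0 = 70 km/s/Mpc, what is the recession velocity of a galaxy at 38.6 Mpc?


v = H0 * d = 70 * 38.6 = 2702.0

2702.0 km/s


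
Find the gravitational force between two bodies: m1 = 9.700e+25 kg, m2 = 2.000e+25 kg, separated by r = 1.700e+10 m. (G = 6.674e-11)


F = G*m1*m2/r^2 = 6.674e-11 * 9.700e+25 * 2.000e+25 / (1.700e+10)^2 = 6.674e-11 * 1.940e+51 / 2.890e+20 = 4.480e+20

4.480e+20 N


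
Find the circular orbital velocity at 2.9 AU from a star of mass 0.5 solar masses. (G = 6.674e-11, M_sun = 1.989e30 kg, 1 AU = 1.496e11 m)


v = sqrt(GM/r) = sqrt(6.674e-11 * 9.945e+29 / 4.338e+11) = 12368.8892

12368.8892 m/s


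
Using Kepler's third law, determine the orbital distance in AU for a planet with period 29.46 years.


a = P^(2/3) = 29.46^(2/3) = 9.5387

9.5387 AU


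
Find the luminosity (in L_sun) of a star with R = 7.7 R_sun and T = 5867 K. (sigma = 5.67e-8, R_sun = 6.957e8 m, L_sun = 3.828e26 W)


R = 7.7 * 6.957e8 m = 5.35689e+09 m. L = 4*pi*R^2*sigma*T^4 = 4*pi*(5.35689e+09)^2 * 5.67e-8 * 5867^4 = 2.42260569e+28 W. L/L_sun = 2.42260569e+28 / 3.828e26 = 63.2865

63.2865 L_sun


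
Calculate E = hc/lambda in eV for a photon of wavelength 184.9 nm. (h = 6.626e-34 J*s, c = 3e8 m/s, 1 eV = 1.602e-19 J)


E = hc/lambda = 6.626e-34 * 3e8 / 1.849e-07 = 1.075e-18 J = 6.7108 eV

6.7108 eV


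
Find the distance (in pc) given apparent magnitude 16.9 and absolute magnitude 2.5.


d = 10^((m - M + 5)/5) = 10^((16.9 - 2.5 + 5)/5) = 7585.7758

7585.7758 pc


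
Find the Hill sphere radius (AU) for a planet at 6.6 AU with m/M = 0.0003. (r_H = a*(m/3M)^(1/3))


r_H = a * (m/3M)^(1/3) = 6.6 * (0.0003/3)^(1/3) = 0.3063

0.3063 AU


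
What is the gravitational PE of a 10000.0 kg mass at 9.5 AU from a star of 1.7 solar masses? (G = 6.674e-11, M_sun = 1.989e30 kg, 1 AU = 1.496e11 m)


M = 1.7 * 1.989e30 kg = 3.3813e+30 kg; r = 9.5 AU * 1.496e11 m/AU = 1.4212e+12 m. U = -GM*m/r = -(6.674e-11 * 3.3813e+30 * 10000.0) / 1.4212e+12 = -1.588e+12

-1.588e+12 J


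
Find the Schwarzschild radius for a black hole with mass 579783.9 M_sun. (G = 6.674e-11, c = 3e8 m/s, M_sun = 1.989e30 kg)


M = 579783.9 * 1.989e30 kg = 1.153190177e+36 kg. rs = 2GM/c^2 = 2 * 6.674e-11 * 1.153190177e+36 / (3e8)^2 = 1.710e+09

1.710e+09 m


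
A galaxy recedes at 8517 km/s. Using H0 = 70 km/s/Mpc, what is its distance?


d = v / H0 = 8517 / 70 = 121.6714

121.6714 Mpc


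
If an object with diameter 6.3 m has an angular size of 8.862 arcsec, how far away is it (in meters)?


D = size / theta_rad, theta_rad = 8.862 * pi/(180*3600) = 4.296e-05, D = 146633.7485

146633.7485 m


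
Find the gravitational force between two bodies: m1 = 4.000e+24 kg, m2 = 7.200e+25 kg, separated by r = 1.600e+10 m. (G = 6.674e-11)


F = G*m1*m2/r^2 = 6.674e-11 * 4.000e+24 * 7.200e+25 / (1.600e+10)^2 = 6.674e-11 * 2.880e+50 / 2.560e+20 = 7.508e+19

7.508e+19 N


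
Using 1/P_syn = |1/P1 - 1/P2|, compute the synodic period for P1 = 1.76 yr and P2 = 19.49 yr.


1/P_syn = |1/P1 - 1/P2| = |1/1.76 - 1/19.49| => P_syn = 1.9347

1.9347 years


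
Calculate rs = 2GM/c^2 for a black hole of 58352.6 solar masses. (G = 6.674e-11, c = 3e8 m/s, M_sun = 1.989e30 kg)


M = 58352.6 * 1.989e30 kg = 1.160633214e+35 kg. rs = 2GM/c^2 = 2 * 6.674e-11 * 1.160633214e+35 / (3e8)^2 = 1.721e+08

1.721e+08 m


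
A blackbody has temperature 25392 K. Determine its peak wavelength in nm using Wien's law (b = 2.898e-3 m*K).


lam_max = b / T = 2.898e-3 / 25392 = 1.141e-07 m = 114.1304 nm

114.1304 nm


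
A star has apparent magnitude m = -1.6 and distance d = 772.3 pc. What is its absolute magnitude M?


M = m - 5*log10(d) + 5 = -1.6 - 5*log10(772.3) + 5 = -11.0389

-11.0389


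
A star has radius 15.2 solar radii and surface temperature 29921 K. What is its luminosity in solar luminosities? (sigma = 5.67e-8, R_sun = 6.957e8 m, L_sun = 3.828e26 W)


R = 15.2 * 6.957e8 m = 1.057464e+10 m. L = 4*pi*R^2*sigma*T^4 = 4*pi*(1.057464e+10)^2 * 5.67e-8 * 29921^4 = 6.385994234e+31 W. L/L_sun = 6.385994234e+31 / 3.828e26 = 166823.2559

166823.2559 L_sun


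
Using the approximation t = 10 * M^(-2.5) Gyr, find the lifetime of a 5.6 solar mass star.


t = 10 * M^(-2.5) = 10 * 5.6^(-2.5) = 0.1348

0.1348 Gyr


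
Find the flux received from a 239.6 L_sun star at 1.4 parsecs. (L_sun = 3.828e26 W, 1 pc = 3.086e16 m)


F = L / (4*pi*d^2) = 9.172e+28 / (4*pi*(4.320e+16)^2) = 3.910e-06

3.910e-06 W/m^2


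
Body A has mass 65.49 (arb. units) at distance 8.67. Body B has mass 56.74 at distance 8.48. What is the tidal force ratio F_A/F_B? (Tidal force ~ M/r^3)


Ratio = (M1/r1^3) / (M2/r2^3) = (65.49/8.67^3) / (56.74/8.48^3) = 1.08

1.08


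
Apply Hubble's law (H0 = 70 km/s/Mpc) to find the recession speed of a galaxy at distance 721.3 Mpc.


v = H0 * d = 70 * 721.3 = 50491.0

50491.0 km/s


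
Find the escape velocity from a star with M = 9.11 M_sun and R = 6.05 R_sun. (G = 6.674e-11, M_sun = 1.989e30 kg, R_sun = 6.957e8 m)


M = 9.11 * 1.989e30 kg = 1.811979e+31 kg; R = 6.05 * 6.957e8 m = 4.208985e+09 m. v_esc = sqrt(2GM/R) = sqrt(2 * 6.674e-11 * 1.811979e+31 / 4.208985e+09) = 758046.7499

758046.7499 m/s


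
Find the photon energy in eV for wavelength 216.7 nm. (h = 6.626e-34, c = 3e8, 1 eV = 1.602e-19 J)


E = hc/lambda = 6.626e-34 * 3e8 / 2.167e-07 = 9.173e-19 J = 5.726 eV

5.726 eV


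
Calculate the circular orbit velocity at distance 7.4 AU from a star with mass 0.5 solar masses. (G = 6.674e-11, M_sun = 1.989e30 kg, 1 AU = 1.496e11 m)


v = sqrt(GM/r) = sqrt(6.674e-11 * 9.945e+29 / 1.107e+12) = 7743.0816

7743.0816 m/s


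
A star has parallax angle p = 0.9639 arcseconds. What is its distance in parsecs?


d = 1/p = 1/0.9639 = 1.0375

1.0375 pc


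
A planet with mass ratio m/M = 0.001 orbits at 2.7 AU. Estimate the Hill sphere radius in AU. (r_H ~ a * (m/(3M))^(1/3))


r_H = a * (m/3M)^(1/3) = 2.7 * (0.001/3)^(1/3) = 0.1872

0.1872 AU


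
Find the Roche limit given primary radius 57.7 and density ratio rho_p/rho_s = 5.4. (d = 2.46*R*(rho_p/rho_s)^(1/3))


d_Roche = 2.46 * 57.7 * 5.4^(1/3) = 249.0246

249.0246


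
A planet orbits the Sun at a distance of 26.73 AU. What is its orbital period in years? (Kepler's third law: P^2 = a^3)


P = a^(3/2) = 26.73^1.5 = 138.1969

138.1969 years


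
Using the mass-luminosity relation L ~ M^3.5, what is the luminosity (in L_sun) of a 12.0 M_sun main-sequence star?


L/L_sun = (M/M_sun)^3.5 = 12.0^3.5 = 5985.9676

5985.9676 L_sun


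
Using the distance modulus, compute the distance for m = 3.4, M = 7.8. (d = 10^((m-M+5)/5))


d = 10^((m - M + 5)/5) = 10^((3.4 - 7.8 + 5)/5) = 1.3183

1.3183 pc


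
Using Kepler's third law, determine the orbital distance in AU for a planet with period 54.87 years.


a = P^(2/3) = 54.87^(2/3) = 14.4396

14.4396 AU


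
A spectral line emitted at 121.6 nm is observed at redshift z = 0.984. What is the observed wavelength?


lam_obs = lam_emit * (1 + z) = 121.6 * (1 + 0.984) = 241.2544

241.2544 nm


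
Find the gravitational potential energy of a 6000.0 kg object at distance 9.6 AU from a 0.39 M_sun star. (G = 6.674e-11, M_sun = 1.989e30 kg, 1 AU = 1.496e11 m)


M = 0.39 * 1.989e30 kg = 7.7571e+29 kg; r = 9.6 AU * 1.496e11 m/AU = 1.43616e+12 m. U = -GM*m/r = -(6.674e-11 * 7.7571e+29 * 6000.0) / 1.43616e+12 = -2.163e+11

-2.163e+11 J


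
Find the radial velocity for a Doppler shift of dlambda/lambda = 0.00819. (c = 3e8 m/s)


v = (dlambda/lambda) * c = 0.00819 * 3e8 = 2.457e+06

2.457e+06 m/s


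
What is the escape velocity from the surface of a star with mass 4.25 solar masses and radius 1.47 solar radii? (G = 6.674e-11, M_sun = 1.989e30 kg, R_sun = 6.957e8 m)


M = 4.25 * 1.989e30 kg = 8.45325e+30 kg; R = 1.47 * 6.957e8 m = 1.022679e+09 m. v_esc = sqrt(2GM/R) = sqrt(2 * 6.674e-11 * 8.45325e+30 / 1.022679e+09) = 1.050e+06

1.050e+06 m/s


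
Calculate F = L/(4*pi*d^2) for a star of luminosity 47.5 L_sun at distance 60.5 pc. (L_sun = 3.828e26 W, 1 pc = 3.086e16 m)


F = L / (4*pi*d^2) = 1.818e+28 / (4*pi*(1.867e+18)^2) = 4.151e-10

4.151e-10 W/m^2


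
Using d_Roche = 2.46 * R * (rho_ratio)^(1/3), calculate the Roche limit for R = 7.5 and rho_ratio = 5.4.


d_Roche = 2.46 * 7.5 * 5.4^(1/3) = 32.3689

32.3689


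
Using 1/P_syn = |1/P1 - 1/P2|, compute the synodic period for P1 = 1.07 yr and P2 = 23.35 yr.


1/P_syn = |1/P1 - 1/P2| = |1/1.07 - 1/23.35| => P_syn = 1.1214

1.1214 years


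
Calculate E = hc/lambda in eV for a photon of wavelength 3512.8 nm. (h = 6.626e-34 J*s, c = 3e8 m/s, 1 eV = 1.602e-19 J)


E = hc/lambda = 6.626e-34 * 3e8 / 3.513e-06 = 5.659e-20 J = 0.3532 eV

0.3532 eV


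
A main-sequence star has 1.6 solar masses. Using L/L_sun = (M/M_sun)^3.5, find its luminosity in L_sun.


L/L_sun = (M/M_sun)^3.5 = 1.6^3.5 = 5.1811

5.1811 L_sun


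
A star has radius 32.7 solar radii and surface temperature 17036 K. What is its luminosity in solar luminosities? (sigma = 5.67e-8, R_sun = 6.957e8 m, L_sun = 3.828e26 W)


R = 32.7 * 6.957e8 m = 2.274939e+10 m. L = 4*pi*R^2*sigma*T^4 = 4*pi*(2.274939e+10)^2 * 5.67e-8 * 17036^4 = 3.106010793e+31 W. L/L_sun = 3.106010793e+31 / 3.828e26 = 81139.2579

81139.2579 L_sun


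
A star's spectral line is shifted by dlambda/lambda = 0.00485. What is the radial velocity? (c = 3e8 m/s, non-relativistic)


v = (dlambda/lambda) * c = 0.00485 * 3e8 = 1.455e+06

1.455e+06 m/s


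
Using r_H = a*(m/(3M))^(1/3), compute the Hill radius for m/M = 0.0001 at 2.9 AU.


r_H = a * (m/3M)^(1/3) = 2.9 * (0.0001/3)^(1/3) = 0.0933

0.0933 AU


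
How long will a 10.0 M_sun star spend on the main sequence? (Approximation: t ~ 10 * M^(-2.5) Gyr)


t = 10 * M^(-2.5) = 10 * 10.0^(-2.5) = 0.0316

0.0316 Gyr


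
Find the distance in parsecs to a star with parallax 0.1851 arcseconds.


d = 1/p = 1/0.1851 = 5.4025

5.4025 pc


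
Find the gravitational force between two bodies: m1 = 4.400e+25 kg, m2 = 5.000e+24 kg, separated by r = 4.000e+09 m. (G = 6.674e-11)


F = G*m1*m2/r^2 = 6.674e-11 * 4.400e+25 * 5.000e+24 / (4.000e+09)^2 = 6.674e-11 * 2.200e+50 / 1.600e+19 = 9.177e+20

9.177e+20 N


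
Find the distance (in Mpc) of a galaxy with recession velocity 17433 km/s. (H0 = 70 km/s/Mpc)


d = v / H0 = 17433 / 70 = 249.0429

249.0429 Mpc


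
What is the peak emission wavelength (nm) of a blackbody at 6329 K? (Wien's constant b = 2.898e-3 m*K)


lam_max = b / T = 2.898e-3 / 6329 = 4.579e-07 m = 457.8922 nm

457.8922 nm


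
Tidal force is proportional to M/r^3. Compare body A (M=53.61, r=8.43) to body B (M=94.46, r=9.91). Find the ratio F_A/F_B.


Ratio = (M1/r1^3) / (M2/r2^3) = (53.61/8.43^3) / (94.46/9.91^3) = 0.922

0.922


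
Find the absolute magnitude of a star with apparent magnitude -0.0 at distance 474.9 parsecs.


M = m - 5*log10(d) + 5 = -0.0 - 5*log10(474.9) + 5 = -8.383

-8.383


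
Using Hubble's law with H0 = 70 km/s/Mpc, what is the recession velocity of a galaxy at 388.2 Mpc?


v = H0 * d = 70 * 388.2 = 27174.0

27174.0 km/s


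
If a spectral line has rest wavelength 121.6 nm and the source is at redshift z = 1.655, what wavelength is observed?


lam_obs = lam_emit * (1 + z) = 121.6 * (1 + 1.655) = 322.848

322.848 nm


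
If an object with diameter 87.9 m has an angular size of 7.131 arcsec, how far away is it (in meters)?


D = size / theta_rad, theta_rad = 7.131 * pi/(180*3600) = 3.457e-05, D = 2.543e+06

2.543e+06 m


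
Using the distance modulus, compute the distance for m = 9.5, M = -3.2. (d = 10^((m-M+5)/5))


d = 10^((m - M + 5)/5) = 10^((9.5 - -3.2 + 5)/5) = 3467.3685

3467.3685 pc


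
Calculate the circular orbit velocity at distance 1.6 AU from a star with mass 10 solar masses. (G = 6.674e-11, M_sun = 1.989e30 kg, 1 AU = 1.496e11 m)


v = sqrt(GM/r) = sqrt(6.674e-11 * 1.989e+31 / 2.394e+11) = 74470.5746

74470.5746 m/s


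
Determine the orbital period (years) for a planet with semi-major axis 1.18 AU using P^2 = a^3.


P = a^(3/2) = 1.18^1.5 = 1.2818

1.2818 years


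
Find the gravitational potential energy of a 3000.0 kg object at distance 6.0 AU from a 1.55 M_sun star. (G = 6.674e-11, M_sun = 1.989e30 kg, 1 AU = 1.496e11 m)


M = 1.55 * 1.989e30 kg = 3.08295e+30 kg; r = 6.0 AU * 1.496e11 m/AU = 8.976e+11 m. U = -GM*m/r = -(6.674e-11 * 3.08295e+30 * 3000.0) / 8.976e+11 = -6.877e+11

-6.877e+11 J
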